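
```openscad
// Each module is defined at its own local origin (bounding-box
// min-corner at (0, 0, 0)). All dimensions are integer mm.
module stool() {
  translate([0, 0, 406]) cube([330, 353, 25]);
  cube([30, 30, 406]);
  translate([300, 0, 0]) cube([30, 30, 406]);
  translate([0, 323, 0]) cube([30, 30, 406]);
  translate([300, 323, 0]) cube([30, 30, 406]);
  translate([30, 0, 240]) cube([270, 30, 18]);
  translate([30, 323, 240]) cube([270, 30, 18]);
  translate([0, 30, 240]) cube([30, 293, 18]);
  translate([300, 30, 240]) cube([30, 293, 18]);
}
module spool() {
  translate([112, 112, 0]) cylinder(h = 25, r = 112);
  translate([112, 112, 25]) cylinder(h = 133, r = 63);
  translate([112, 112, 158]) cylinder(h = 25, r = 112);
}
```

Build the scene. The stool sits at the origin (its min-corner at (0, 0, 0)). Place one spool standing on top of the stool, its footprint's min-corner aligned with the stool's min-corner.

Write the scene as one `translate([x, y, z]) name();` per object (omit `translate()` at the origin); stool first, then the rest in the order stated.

stool();
translate([0, 0, 431]) spool();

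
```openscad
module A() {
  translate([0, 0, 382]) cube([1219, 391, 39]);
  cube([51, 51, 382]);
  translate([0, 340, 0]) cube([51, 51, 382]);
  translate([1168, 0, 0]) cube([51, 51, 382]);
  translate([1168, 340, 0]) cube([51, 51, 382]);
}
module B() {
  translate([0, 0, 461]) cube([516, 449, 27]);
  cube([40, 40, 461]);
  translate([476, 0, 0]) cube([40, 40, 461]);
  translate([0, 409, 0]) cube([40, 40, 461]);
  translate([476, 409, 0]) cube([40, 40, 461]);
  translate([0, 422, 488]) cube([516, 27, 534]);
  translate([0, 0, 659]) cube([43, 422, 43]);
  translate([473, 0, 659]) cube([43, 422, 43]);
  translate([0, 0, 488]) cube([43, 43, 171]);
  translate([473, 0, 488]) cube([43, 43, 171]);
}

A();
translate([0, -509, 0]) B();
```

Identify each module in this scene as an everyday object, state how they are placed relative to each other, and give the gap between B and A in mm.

The chair's nearest face is 60 mm from the bench's −y face.

A is a bench. B is a chair. The chair is on the floor beside the bench on its −y side. The gap between the chair and the bench is 60 mm.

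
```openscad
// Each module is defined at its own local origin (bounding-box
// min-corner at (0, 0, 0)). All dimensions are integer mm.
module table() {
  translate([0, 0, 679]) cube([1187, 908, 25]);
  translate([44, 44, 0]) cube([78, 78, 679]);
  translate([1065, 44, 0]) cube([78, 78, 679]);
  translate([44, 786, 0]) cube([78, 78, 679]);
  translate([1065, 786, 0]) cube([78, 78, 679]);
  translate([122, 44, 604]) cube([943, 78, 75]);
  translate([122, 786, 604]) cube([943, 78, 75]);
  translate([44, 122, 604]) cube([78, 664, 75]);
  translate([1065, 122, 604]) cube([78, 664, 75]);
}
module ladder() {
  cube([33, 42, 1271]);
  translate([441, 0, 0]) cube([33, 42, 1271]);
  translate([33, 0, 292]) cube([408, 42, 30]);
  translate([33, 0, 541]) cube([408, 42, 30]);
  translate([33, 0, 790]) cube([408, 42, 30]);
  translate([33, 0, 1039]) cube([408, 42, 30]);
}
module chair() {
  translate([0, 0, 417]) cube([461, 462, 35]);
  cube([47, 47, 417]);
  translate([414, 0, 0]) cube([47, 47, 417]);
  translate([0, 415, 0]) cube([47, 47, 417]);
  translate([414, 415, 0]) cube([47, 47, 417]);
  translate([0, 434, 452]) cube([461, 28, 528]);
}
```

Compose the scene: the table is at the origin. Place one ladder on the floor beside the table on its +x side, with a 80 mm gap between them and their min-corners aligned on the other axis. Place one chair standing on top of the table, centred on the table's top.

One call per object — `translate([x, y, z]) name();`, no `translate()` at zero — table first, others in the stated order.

table();
translate([1267, 0, 0]) ladder();
translate([363, 223, 704]) chair();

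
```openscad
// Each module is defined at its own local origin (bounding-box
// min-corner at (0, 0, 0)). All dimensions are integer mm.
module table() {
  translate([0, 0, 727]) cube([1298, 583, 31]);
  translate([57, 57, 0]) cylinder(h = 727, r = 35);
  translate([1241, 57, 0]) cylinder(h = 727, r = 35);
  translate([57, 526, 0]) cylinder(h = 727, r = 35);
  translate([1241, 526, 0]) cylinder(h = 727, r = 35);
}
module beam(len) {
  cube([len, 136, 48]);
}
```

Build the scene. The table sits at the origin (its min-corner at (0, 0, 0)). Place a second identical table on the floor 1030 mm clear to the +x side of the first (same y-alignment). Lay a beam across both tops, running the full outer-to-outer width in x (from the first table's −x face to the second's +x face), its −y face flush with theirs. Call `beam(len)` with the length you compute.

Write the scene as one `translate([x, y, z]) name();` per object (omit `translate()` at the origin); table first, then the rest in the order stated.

table();
translate([2328, 0, 0]) table();
translate([0, 0, 758]) beam(3626);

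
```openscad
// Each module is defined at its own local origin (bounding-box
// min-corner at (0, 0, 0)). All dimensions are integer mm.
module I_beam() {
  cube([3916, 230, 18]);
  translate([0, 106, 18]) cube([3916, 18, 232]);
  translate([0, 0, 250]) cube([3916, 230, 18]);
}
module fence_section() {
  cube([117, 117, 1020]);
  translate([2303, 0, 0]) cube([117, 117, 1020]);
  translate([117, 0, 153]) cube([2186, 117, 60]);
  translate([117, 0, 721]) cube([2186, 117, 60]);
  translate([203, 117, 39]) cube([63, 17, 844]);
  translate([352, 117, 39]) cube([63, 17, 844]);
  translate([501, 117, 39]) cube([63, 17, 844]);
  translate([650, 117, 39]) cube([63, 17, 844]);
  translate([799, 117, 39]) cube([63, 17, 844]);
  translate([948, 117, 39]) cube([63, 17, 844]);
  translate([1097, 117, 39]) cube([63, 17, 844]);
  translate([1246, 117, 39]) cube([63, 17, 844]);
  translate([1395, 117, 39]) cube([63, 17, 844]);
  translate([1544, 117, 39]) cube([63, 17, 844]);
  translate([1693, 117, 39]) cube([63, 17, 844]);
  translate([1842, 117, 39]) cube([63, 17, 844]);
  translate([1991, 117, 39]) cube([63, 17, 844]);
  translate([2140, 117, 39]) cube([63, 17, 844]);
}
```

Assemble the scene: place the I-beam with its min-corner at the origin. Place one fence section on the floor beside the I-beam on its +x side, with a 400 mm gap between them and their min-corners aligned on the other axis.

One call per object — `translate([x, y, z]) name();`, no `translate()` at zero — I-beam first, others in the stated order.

I_beam();
translate([4316, 0, 0]) fence_section();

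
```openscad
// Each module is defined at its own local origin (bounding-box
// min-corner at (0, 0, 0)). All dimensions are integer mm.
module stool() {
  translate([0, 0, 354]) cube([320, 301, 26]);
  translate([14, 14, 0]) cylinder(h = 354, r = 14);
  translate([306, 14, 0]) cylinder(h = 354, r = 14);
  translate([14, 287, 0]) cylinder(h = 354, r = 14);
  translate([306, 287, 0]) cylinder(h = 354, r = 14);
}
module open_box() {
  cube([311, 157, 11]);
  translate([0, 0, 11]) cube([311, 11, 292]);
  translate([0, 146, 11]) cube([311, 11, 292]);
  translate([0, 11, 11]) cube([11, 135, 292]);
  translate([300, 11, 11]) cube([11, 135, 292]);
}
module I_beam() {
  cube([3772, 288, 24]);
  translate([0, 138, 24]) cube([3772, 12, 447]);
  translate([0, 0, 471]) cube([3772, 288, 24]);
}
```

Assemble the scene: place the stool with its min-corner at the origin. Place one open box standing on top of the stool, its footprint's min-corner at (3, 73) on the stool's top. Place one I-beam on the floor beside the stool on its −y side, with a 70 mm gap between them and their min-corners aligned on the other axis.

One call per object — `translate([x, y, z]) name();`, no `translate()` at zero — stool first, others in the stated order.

stool();
translate([3, 73, 380]) open_box();
translate([0, -358, 0]) I_beam();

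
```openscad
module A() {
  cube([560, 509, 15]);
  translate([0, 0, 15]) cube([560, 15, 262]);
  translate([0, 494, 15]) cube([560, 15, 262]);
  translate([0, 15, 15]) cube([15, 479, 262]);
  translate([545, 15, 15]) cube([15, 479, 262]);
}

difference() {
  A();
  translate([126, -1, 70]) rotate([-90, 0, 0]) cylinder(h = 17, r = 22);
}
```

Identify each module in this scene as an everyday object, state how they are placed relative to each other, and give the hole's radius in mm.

A is an open box. The open box has a circular hole through its front wall. The hole's radius is 22 mm.

The subtracted cylinder has r = 22 mm.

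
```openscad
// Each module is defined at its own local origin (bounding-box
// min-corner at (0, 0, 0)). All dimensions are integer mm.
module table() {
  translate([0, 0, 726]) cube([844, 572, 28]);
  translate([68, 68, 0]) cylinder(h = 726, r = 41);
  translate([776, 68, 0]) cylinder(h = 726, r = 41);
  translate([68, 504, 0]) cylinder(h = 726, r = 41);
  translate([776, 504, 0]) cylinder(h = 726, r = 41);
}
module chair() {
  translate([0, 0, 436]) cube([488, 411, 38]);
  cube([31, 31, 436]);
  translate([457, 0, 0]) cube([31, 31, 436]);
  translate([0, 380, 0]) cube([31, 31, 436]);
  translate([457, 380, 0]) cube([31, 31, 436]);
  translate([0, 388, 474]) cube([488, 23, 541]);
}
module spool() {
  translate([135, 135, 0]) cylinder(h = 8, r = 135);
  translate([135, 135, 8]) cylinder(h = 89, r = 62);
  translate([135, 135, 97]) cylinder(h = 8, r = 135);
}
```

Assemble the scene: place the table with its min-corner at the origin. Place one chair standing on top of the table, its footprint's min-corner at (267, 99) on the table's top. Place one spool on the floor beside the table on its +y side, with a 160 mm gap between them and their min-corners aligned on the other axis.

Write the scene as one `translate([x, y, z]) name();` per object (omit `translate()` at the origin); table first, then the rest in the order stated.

table();
translate([267, 99, 754]) chair();
translate([0, 732, 0]) spool();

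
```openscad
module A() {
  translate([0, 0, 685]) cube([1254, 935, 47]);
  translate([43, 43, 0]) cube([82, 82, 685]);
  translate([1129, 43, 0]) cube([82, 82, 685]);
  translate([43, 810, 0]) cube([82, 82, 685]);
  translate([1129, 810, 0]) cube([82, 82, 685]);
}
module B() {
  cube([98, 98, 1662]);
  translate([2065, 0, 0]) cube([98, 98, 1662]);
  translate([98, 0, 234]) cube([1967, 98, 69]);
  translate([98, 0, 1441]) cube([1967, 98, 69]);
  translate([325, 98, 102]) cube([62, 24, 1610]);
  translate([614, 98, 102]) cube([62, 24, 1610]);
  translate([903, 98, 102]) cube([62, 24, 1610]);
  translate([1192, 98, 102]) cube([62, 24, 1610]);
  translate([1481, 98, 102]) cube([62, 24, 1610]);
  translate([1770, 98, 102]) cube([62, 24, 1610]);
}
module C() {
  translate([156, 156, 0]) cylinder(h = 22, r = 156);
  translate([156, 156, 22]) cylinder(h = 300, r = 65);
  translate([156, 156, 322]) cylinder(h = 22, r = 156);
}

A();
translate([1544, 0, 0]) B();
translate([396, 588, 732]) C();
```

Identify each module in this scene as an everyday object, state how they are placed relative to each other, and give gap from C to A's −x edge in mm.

The spool's min-x is at 396; the table's min-x is 0; gap = 396 mm.

A is a table. B is a fence section. C is a spool. The fence section is on the floor beside the table on its +x side. The spool is on top of the table. The gap from the spool to the table's −x edge is 396 mm.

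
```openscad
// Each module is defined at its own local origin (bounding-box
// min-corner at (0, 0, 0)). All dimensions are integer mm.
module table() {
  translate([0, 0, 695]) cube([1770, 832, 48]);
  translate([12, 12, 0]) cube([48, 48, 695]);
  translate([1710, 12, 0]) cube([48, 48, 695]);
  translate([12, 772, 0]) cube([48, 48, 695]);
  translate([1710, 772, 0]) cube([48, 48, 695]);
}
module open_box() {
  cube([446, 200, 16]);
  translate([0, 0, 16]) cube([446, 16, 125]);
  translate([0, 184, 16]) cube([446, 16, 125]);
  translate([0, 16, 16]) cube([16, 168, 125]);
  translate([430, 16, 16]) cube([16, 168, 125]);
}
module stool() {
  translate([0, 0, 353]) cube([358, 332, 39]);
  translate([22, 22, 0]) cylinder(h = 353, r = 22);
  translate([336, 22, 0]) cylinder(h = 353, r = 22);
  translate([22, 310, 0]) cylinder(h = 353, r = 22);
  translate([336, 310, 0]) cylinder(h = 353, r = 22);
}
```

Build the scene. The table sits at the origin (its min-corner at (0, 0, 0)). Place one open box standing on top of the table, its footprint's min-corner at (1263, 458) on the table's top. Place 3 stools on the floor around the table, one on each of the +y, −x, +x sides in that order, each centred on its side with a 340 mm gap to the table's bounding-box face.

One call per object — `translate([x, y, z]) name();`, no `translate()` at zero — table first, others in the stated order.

table();
translate([1263, 458, 743]) open_box();
translate([706, 1172, 0]) stool();
translate([-698, 250, 0]) stool();
translate([2110, 250, 0]) stool();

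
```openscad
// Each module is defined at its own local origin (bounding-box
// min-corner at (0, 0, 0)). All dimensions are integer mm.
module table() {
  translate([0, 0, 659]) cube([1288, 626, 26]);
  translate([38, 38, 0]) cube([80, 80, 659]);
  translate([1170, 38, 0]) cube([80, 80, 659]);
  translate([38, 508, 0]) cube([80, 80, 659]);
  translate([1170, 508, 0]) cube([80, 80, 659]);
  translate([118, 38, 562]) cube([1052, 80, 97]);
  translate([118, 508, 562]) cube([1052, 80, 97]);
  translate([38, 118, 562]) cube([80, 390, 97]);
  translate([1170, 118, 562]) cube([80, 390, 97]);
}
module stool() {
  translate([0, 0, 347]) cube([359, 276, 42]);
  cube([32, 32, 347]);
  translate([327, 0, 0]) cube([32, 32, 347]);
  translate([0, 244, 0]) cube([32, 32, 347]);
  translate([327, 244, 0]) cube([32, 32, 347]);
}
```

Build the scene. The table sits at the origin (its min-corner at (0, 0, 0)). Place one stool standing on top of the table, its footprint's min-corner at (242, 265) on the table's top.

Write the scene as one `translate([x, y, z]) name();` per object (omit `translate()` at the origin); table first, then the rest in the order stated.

table();
translate([242, 265, 685]) stool();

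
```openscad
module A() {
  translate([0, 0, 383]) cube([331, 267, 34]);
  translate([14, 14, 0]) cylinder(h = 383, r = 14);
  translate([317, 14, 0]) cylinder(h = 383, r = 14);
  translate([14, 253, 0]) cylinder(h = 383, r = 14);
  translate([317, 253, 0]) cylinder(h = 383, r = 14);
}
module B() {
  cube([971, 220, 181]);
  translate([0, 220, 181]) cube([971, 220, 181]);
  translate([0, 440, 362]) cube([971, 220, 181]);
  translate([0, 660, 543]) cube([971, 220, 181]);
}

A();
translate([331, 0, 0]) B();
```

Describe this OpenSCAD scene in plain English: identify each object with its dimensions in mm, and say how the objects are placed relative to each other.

A is a simple wooden stool: a rectangular seat 331 mm (x) by 267 mm (y), 34 mm thick, top face at z = 417 mm, on four round legs, each 28 mm in diameter. The legs rest on z = 0, each leg's axis is inset half a diameter from the nearest pair of seat edges (so the leg's bounding box is flush with the corner).

B is a run of 4 identical solid stair steps. Each tread is 971×220 mm and each step block is 181 mm high. Step 1 rests on the floor; step k is offset from step 1 by (k−1)×220 mm in y and (k−1)×181 mm in z.

The staircase is against the stool's +x side, with their −y faces flush.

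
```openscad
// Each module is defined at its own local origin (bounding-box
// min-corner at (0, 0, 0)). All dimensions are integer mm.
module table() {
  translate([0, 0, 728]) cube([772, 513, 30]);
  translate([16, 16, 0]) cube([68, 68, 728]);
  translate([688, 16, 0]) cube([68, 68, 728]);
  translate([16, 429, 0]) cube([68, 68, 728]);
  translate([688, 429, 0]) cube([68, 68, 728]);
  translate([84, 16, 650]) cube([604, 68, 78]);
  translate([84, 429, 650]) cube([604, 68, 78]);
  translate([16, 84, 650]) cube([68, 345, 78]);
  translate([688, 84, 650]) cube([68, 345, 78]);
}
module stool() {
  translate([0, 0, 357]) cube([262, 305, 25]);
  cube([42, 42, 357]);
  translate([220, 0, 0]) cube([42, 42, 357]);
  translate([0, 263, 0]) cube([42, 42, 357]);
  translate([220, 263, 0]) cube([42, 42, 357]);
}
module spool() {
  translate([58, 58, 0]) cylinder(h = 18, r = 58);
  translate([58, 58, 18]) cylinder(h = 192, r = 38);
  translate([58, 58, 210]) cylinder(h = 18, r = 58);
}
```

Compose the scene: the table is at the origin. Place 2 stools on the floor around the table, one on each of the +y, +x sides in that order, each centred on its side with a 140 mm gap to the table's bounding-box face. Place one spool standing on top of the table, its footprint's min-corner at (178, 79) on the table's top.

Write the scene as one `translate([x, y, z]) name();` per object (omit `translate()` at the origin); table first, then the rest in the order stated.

table();
translate([255, 653, 0]) stool();
translate([912, 104, 0]) stool();
translate([178, 79, 758]) spool();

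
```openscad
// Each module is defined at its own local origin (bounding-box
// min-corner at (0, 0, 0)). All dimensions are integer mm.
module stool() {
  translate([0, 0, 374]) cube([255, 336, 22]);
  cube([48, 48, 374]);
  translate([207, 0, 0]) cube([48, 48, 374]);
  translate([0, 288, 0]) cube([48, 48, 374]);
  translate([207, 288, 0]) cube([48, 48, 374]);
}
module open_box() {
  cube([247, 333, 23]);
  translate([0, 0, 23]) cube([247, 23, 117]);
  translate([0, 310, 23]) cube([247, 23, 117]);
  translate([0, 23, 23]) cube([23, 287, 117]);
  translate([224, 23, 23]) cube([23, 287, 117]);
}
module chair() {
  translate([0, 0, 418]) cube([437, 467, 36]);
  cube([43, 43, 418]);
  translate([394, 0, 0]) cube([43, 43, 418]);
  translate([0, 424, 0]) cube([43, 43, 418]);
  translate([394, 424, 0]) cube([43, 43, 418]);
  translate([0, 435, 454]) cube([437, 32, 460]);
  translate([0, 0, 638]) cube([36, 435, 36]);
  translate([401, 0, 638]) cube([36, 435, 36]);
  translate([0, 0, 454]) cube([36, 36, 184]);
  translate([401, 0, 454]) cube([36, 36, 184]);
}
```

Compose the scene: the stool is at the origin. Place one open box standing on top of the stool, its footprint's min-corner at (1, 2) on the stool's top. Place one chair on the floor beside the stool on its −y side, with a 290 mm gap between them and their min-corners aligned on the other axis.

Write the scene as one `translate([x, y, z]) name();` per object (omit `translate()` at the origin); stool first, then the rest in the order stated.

stool();
translate([1, 2, 396]) open_box();
translate([0, -757, 0]) chair();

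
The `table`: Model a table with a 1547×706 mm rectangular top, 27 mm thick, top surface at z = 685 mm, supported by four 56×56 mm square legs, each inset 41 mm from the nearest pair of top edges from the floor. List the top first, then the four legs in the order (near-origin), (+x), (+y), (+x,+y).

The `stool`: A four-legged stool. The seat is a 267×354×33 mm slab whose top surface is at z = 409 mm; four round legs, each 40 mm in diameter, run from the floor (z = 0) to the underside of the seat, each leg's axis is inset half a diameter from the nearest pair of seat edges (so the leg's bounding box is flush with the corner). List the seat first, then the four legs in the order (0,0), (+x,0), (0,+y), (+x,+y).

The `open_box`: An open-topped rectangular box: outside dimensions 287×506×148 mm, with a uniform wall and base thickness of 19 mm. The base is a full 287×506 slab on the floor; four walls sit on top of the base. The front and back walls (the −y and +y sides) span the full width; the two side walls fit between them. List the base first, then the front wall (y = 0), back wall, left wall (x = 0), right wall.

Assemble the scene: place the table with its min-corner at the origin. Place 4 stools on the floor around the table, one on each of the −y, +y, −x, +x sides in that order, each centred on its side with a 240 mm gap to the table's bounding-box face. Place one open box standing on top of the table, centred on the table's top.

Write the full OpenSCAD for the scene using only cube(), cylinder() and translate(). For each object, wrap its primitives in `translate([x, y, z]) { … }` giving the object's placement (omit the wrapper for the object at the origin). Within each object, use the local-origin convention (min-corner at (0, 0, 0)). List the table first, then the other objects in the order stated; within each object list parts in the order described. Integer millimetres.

translate([0, 0, 658]) cube([1547, 706, 27]);
translate([41, 41, 0]) cube([56, 56, 658]);
translate([1450, 41, 0]) cube([56, 56, 658]);
translate([41, 609, 0]) cube([56, 56, 658]);
translate([1450, 609, 0]) cube([56, 56, 658]);
translate([640, -594, 0]) {
  translate([0, 0, 376]) cube([267, 354, 33]);
  translate([20, 20, 0]) cylinder(h = 376, r = 20);
  translate([247, 20, 0]) cylinder(h = 376, r = 20);
  translate([20, 334, 0]) cylinder(h = 376, r = 20);
  translate([247, 334, 0]) cylinder(h = 376, r = 20);
}
translate([640, 946, 0]) {
  translate([0, 0, 376]) cube([267, 354, 33]);
  translate([20, 20, 0]) cylinder(h = 376, r = 20);
  translate([247, 20, 0]) cylinder(h = 376, r = 20);
  translate([20, 334, 0]) cylinder(h = 376, r = 20);
  translate([247, 334, 0]) cylinder(h = 376, r = 20);
}
translate([-507, 176, 0]) {
  translate([0, 0, 376]) cube([267, 354, 33]);
  translate([20, 20, 0]) cylinder(h = 376, r = 20);
  translate([247, 20, 0]) cylinder(h = 376, r = 20);
  translate([20, 334, 0]) cylinder(h = 376, r = 20);
  translate([247, 334, 0]) cylinder(h = 376, r = 20);
}
translate([1787, 176, 0]) {
  translate([0, 0, 376]) cube([267, 354, 33]);
  translate([20, 20, 0]) cylinder(h = 376, r = 20);
  translate([247, 20, 0]) cylinder(h = 376, r = 20);
  translate([20, 334, 0]) cylinder(h = 376, r = 20);
  translate([247, 334, 0]) cylinder(h = 376, r = 20);
}
translate([630, 100, 685]) {
  cube([287, 506, 19]);
  translate([0, 0, 19]) cube([287, 19, 129]);
  translate([0, 487, 19]) cube([287, 19, 129]);
  translate([0, 19, 19]) cube([19, 468, 129]);
  translate([268, 19, 19]) cube([19, 468, 129]);
}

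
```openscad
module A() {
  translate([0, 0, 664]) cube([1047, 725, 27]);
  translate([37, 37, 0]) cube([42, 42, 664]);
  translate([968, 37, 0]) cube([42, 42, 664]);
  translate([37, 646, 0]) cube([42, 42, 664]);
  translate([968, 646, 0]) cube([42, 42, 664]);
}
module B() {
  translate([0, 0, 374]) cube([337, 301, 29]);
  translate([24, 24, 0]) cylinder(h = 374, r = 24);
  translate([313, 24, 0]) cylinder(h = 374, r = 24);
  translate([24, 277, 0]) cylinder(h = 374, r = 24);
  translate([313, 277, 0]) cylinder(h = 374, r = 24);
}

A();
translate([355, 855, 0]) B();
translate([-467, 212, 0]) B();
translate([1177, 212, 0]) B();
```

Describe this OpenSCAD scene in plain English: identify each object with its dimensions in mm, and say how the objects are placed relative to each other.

A is a table with a 1047×725 mm rectangular top, 27 mm thick, top surface at z = 691 mm, supported by four 42×42 mm square legs, each inset 37 mm from the nearest pair of top edges, running from the floor.

B is a four-legged stool. The seat is 337×301 mm, 29 mm thick, top at z = 403 mm. It stands on four round legs, each 48 mm in diameter, from z = 0 to the seat underside, each leg's axis is inset half a diameter from the nearest pair of seat edges (so the leg's bounding box is flush with the corner).

Three stools sit around the table at the +y, −x, +x sides.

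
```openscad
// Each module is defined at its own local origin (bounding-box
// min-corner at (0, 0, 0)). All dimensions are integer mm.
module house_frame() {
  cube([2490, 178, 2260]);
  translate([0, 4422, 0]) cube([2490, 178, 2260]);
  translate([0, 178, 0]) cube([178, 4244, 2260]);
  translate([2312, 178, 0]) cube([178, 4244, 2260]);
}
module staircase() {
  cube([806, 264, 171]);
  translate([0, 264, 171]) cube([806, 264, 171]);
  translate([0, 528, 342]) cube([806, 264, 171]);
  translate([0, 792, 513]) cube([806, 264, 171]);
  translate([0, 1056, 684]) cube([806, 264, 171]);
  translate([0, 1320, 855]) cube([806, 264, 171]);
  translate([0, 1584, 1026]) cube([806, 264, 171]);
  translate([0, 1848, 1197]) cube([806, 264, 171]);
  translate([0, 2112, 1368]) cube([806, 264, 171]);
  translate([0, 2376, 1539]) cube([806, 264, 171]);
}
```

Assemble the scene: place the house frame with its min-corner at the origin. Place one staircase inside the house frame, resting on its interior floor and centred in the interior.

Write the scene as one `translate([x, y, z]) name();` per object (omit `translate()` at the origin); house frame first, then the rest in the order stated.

house_frame();
translate([842, 980, 0]) staircase();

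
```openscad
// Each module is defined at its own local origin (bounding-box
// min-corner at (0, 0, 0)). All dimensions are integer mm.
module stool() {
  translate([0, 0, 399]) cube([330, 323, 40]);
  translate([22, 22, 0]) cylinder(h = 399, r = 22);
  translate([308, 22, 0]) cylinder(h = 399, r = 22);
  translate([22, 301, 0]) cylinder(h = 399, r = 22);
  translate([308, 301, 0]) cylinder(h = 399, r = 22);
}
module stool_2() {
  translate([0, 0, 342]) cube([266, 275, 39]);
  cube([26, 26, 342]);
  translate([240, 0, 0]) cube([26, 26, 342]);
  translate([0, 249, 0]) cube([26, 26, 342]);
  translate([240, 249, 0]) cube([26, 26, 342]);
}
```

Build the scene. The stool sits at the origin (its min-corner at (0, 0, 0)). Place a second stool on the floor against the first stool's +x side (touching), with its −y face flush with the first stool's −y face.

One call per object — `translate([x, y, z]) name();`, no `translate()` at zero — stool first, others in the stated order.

stool();
translate([330, 0, 0]) stool_2();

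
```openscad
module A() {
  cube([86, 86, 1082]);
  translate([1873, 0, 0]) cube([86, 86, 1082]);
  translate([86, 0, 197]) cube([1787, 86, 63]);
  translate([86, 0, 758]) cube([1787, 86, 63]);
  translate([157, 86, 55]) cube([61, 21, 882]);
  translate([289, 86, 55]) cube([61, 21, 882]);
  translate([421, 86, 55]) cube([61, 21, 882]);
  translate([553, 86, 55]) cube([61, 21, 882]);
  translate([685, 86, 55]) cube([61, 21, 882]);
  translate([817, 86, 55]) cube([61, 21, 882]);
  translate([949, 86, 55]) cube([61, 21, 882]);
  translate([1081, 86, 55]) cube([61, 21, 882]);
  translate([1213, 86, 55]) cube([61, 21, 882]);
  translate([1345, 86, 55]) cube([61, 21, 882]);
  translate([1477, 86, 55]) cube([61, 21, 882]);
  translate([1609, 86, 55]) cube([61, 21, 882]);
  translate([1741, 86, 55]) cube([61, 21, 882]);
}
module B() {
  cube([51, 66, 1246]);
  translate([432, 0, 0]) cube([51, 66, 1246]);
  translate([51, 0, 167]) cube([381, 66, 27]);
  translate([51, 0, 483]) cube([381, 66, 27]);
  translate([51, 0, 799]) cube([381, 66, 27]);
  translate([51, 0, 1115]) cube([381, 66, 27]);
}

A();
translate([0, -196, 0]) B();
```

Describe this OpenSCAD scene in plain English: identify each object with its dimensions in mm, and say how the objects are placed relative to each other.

A is a fence section. Two 86×86 mm posts, 1082 mm tall, stand on the floor with a clear span of 1787 mm between their inner faces. Two horizontal rails of 86×63 mm section span the gap between the posts with their undersides at z = 197 mm and z = 758 mm, flush with the posts' −y face. 13 pickets, each 61 mm wide, 21 mm thick and 882 mm tall, are fixed to the +y face of the rails with their bottoms at z = 55 mm, evenly spaced across the span with equal gaps (rounded down to the nearest mm) at the −x end and between each pair — any rounding remainder accumulates at the +x end.

B is a wooden ladder with two side rails of 51×66 mm section and 1246 mm height, set 483 mm apart overall. Between them run 4 rectangular rungs (66 mm deep, 27 mm thick), front faces flush with the rails' −y face. The bottom of the first rung is 167 mm above the floor and each subsequent rung is 316 mm higher than the one below.

The ladder is on the floor beside the fence section on its −y side.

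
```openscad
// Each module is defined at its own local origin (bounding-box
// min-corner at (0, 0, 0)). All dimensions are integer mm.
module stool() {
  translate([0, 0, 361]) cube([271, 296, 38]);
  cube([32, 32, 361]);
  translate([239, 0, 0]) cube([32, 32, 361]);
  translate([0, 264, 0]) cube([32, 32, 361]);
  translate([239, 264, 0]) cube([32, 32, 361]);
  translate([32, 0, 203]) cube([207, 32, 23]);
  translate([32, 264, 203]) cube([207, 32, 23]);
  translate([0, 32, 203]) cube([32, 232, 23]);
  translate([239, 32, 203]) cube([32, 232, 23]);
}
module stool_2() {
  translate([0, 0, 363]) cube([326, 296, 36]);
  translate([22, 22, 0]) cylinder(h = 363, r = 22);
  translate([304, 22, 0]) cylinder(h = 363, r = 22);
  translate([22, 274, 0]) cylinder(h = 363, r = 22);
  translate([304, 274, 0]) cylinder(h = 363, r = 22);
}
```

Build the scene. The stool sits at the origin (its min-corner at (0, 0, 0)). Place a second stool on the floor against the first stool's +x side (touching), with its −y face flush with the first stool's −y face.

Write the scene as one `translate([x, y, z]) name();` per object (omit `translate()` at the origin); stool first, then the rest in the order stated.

stool();
translate([271, 0, 0]) stool_2();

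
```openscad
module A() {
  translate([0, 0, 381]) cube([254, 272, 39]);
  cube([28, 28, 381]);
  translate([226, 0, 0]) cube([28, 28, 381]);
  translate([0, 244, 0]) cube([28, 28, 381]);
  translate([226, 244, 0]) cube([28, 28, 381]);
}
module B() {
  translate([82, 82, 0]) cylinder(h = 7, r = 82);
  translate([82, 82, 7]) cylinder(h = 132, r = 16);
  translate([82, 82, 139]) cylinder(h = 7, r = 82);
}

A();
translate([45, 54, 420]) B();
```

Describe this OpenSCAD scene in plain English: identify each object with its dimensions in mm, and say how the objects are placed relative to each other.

A is a four-legged stool. The seat is 254×272 mm, 39 mm thick, top at z = 420 mm. It stands on four square legs, each 28×28 mm in cross-section, from z = 0 to the seat underside, each flush with a corner of the seat.

B is a spool: two coaxial disc flanges of radius 82 mm and thickness 7 mm, joined by a core cylinder of radius 16 mm and height 132 mm. The lower flange rests on z = 0 and the three cylinders share a vertical axis.

The spool is on top of the stool, centred.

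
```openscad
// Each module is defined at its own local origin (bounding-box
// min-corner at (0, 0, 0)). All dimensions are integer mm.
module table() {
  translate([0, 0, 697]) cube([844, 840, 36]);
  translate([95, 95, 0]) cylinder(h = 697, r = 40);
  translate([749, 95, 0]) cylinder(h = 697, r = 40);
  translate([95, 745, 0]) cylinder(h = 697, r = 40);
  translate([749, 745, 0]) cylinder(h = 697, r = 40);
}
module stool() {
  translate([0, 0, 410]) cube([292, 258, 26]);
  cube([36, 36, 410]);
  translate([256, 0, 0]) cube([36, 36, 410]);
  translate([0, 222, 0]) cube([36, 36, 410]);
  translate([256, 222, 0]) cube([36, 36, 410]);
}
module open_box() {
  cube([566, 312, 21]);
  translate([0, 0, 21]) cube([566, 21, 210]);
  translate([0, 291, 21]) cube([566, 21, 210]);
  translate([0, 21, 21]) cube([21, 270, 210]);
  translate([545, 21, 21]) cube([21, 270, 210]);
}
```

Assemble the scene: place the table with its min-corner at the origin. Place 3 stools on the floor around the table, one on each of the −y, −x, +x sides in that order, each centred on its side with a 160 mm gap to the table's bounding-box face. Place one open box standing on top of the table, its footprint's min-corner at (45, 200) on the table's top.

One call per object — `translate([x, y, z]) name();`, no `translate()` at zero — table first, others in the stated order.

table();
translate([276, -418, 0]) stool();
translate([-452, 291, 0]) stool();
translate([1004, 291, 0]) stool();
translate([45, 200, 733]) open_box();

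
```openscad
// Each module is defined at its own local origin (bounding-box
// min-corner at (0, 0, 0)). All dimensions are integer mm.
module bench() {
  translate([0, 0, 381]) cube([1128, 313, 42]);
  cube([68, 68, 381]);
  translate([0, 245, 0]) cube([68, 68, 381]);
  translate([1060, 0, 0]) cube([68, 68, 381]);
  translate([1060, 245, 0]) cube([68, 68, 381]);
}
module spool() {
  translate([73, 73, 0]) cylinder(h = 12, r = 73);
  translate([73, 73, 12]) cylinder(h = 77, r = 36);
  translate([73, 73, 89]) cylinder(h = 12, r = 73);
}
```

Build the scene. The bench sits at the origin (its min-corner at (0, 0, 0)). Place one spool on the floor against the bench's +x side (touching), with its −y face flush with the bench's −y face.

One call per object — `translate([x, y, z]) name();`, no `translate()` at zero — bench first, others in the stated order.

bench();
translate([1128, 0, 0]) spool();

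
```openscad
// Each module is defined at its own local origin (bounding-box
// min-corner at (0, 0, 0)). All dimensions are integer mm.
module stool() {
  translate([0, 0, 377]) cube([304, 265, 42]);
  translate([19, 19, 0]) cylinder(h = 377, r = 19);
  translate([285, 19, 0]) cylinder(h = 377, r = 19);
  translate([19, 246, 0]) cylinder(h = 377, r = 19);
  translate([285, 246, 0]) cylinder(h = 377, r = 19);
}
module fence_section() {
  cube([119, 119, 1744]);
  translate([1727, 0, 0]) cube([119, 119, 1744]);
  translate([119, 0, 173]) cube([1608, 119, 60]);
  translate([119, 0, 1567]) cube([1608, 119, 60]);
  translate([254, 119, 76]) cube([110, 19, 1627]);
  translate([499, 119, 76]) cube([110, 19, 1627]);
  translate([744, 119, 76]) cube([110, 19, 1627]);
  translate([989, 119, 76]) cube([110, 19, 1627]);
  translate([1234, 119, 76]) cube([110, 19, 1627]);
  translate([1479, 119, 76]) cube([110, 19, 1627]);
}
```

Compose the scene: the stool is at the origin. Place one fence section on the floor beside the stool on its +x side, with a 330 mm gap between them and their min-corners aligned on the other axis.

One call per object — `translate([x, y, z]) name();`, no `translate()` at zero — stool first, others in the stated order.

stool();
translate([634, 0, 0]) fence_section();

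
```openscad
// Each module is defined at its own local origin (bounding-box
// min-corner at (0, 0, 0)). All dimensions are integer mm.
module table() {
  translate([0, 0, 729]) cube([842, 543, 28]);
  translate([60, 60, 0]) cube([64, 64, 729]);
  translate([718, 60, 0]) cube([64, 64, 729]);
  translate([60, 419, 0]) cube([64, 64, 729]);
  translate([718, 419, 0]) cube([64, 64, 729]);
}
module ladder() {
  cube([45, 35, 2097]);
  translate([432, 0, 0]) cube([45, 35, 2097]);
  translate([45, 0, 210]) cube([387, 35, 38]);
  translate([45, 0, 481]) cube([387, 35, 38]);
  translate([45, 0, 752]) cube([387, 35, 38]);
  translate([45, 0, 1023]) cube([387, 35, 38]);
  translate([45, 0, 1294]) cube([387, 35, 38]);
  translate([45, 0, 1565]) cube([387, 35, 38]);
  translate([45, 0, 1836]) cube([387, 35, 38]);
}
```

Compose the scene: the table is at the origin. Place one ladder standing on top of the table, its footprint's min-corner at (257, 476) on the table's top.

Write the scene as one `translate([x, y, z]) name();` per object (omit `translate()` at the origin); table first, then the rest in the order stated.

table();
translate([257, 476, 757]) ladder();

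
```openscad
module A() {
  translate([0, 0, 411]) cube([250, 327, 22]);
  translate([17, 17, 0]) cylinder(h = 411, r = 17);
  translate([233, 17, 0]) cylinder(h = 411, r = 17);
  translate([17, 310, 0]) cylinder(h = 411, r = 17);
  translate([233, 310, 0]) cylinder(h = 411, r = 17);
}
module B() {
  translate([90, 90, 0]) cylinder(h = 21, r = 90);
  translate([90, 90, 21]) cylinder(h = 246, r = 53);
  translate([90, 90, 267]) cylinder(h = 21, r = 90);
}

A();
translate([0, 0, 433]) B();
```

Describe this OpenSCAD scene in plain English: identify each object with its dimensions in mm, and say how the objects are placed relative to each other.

A is a four-legged stool. The seat is 250×327 mm, 22 mm thick, top at z = 433 mm. It stands on four round legs, each 34 mm in diameter, from z = 0 to the seat underside, each leg's axis is inset half a diameter from the nearest pair of seat edges (so the leg's bounding box is flush with the corner).

B is a spool: two coaxial disc flanges of radius 90 mm and thickness 21 mm, joined by a core cylinder of radius 53 mm and height 246 mm. The lower flange rests on z = 0 and the three cylinders share a vertical axis.

The spool is on top of the stool.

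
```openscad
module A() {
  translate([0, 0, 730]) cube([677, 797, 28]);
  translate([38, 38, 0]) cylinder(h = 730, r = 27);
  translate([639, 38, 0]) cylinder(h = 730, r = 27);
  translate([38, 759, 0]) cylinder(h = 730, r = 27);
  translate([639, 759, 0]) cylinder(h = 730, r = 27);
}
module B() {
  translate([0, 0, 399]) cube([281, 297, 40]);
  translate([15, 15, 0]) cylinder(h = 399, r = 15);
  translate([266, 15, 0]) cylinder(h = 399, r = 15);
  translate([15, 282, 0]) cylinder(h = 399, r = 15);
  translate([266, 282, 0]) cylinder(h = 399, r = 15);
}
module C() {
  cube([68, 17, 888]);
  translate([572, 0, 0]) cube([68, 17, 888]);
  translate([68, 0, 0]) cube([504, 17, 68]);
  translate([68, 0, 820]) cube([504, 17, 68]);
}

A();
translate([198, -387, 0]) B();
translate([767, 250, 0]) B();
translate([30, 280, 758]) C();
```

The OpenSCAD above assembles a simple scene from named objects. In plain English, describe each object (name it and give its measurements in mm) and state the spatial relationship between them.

A is a rectangular dining table. The top is 677×797×28 mm with its upper surface at z = 758 mm. It stands on four round legs of 54 mm diameter, each leg's bounding box inset 11 mm from the nearest pair of top edges, running from the floor to the underside of the top.

B is a four-legged stool. The seat is a 281×297×40 mm slab whose top surface is at z = 439 mm; four round legs, each 30 mm in diameter, run from the floor (z = 0) to the underside of the seat, each leg's axis is inset half a diameter from the nearest pair of seat edges (so the leg's bounding box is flush with the corner).

C is a rectangular picture frame lying in the x–z plane (depth along y). The opening is 504 mm wide (x) by 752 mm tall (z), surrounded by a border 68 mm wide on all four sides. The frame is 17 mm deep and is made of two full-height vertical stiles with two horizontal rails fitted between them.

Two stools sit around the table at the −y, +x sides. The picture frame is on top of the table.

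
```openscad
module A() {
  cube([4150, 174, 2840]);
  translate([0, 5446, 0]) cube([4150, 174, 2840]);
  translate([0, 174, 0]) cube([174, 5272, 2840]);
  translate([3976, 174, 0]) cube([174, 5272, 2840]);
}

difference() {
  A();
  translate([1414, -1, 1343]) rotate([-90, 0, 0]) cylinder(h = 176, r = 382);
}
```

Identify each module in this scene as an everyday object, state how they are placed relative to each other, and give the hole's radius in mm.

The subtracted cylinder has r = 382 mm.

A is a house frame. The house frame has a circular hole through its front wall. The hole's radius is 382 mm.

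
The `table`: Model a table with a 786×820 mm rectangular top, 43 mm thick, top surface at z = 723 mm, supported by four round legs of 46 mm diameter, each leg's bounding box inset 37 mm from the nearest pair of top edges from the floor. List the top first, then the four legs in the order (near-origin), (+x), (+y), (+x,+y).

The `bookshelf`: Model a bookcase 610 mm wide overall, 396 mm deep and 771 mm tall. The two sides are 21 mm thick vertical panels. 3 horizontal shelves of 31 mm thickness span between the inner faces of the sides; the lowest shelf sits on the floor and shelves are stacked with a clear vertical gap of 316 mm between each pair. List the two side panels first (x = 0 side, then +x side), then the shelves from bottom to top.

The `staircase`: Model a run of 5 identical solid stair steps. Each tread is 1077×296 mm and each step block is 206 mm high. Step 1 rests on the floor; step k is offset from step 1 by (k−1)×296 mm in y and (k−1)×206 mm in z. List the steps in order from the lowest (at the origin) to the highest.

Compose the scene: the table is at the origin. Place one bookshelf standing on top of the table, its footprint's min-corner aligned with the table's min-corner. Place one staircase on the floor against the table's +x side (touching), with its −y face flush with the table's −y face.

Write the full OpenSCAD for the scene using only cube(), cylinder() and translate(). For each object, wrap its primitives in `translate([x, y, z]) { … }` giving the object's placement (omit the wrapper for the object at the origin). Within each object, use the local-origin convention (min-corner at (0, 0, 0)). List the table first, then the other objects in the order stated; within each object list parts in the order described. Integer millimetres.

translate([0, 0, 680]) cube([786, 820, 43]);
translate([60, 60, 0]) cylinder(h = 680, r = 23);
translate([726, 60, 0]) cylinder(h = 680, r = 23);
translate([60, 760, 0]) cylinder(h = 680, r = 23);
translate([726, 760, 0]) cylinder(h = 680, r = 23);
translate([0, 0, 723]) {
  cube([21, 396, 771]);
  translate([589, 0, 0]) cube([21, 396, 771]);
  translate([21, 0, 0]) cube([568, 396, 31]);
  translate([21, 0, 347]) cube([568, 396, 31]);
  translate([21, 0, 694]) cube([568, 396, 31]);
}
translate([786, 0, 0]) {
  cube([1077, 296, 206]);
  translate([0, 296, 206]) cube([1077, 296, 206]);
  translate([0, 592, 412]) cube([1077, 296, 206]);
  translate([0, 888, 618]) cube([1077, 296, 206]);
  translate([0, 1184, 824]) cube([1077, 296, 206]);
}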